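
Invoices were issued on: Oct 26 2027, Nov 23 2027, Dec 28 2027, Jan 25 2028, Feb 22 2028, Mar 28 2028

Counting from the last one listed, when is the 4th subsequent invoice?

Gaps: 28, 35, 28, 28, 35 days — a mix of 28 and 35. Every date is a Tuesday.
Each is the 4th Tuesday of its month.
April 2028 — 4th Tuesday is Apr 25 2028.
May 2028 — 4th Tuesday is May 23 2028.
4th Tuesday of June 2028: Jun 27 2028.
July 2028 — 4th Tuesday is Jul 25 2028.

Jul 25 2028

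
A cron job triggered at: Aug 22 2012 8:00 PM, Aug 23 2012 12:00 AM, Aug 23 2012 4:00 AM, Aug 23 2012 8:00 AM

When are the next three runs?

Aug 23 2012 12:00 PM, Aug 23 2012 4:00 PM, Aug 23 2012 8:00 PM

The interval is a steady 4 hours (4, 4, 4).
Aug 23 2012 8:00 AM + 4 h = Aug 23 2012 12:00 PM.
Aug 23 2012 12:00 PM + 4 h = Aug 23 2012 4:00 PM.
Aug 23 2012 4:00 PM + 4 h = Aug 23 2012 8:00 PM.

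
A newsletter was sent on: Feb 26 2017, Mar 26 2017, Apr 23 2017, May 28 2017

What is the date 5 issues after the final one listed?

Gaps: 28, 28, 35 days — a mix of 28 and 35. Every date is a Sunday.
Each is the 4th Sunday of its month.
4th Sunday of June 2017: Jun 25 2017.
July 2017 — 4th Sunday is Jul 23 2017.
August 2017 — 4th Sunday is Aug 27 2017.
September 2017 — 4th Sunday is Sep 24 2017.
4th Sunday of October 2017: Oct 22 2017.

Oct 22 2017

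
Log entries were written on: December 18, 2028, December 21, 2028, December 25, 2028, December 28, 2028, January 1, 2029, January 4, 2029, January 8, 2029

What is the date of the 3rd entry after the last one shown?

January 18, 2029

Every event lands on a Monday or Thursday (gaps cycle 3, 4, 3, 4, 3, 4).
So the schedule is: every Monday and Thursday.
Next Thursday: January 11, 2029.
The following Monday is January 15, 2029.
Next Thursday: January 18, 2029.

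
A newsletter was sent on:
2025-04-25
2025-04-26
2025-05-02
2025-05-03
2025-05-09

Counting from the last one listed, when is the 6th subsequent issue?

Gaps: 1, 6, 1, 6 days — not constant, but cyclic with period 2.
The events fall on every Friday and Saturday.
Next Saturday: 2025-05-10.
Next Friday: 2025-05-16.
The following Saturday is 2025-05-17.
The following Friday is 2025-05-23.
Next Saturday: 2025-05-24.
The following Friday is 2025-05-30.

2025-05-30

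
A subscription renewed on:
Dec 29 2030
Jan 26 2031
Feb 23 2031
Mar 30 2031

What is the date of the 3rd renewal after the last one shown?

Jun 29 2031

All Sundays; the gaps (28, 28, 35) vary with month length.
This is the last Sunday of each month.
April 2031 ends with Sunday Apr 27 2031.
May 2031 ends with Sunday May 25 2031.
June 2031 ends with Sunday Jun 29 2031.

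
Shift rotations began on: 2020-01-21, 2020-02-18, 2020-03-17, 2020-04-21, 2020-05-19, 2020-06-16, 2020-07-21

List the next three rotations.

2020-08-18, 2020-09-15, 2020-10-20

All dates are Tuesdays, 28, 28, 35, 28, 28, 35 days apart.
Specifically, the 3rd Tuesday of each month.
August 2020 — 3rd Tuesday is 2020-08-18.
3rd Tuesday of September 2020: 2020-09-15.
October 2020 — 3rd Tuesday is 2020-10-20.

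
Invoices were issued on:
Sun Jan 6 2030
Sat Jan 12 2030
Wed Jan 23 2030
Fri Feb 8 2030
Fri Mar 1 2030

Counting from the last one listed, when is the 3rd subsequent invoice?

The spacing grows by 5 each time: 6, 11, 16, 21 days.
Next gap: 26 days. Fri Mar 1 2030 + 26 days = Wed Mar 27 2030.
Next gap: 31 days. Wed Mar 27 2030 + 31 days = Sat Apr 27 2030.
Next gap: 36 days. Sat Apr 27 2030 + 36 days = Sun Jun 2 2030.

Sun Jun 2 2030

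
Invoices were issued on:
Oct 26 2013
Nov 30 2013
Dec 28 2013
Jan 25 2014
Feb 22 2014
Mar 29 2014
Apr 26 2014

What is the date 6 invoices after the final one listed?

These are Saturdays with 35, 28, 28, 28, 35, 28-day gaps.
Each is the final Saturday of its month — Nov 30 2013 is past the 28th, so '4th Saturday' doesn't fit.
Last Saturday of May 2014: May 31 2014.
June 2014 ends with Saturday Jun 28 2014.
July 2014 ends with Saturday Jul 26 2014.
Last Saturday of August 2014: Aug 30 2014.
Last Saturday of September 2014: Sep 27 2014.
Last Saturday of October 2014: Oct 25 2014.

Oct 25 2014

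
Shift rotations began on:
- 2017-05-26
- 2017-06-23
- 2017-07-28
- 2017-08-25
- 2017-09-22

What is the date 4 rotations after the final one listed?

All dates are Fridays, 28, 35, 28, 28 days apart.
Specifically, the 4th Friday of each month.
4th Friday of October 2017: 2017-10-27.
November 2017 — 4th Friday is 2017-11-24.
December 2017 — 4th Friday is 2017-12-22.
4th Friday of January 2018: 2018-01-26.

2018-01-26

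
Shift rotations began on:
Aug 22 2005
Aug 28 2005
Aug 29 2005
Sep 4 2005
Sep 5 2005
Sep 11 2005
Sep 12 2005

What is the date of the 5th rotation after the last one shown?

Every event lands on a Monday or Sunday (gaps cycle 6, 1, 6, 1, 6, 1).
So the schedule is: every Monday and Sunday.
Next Sunday: Sep 18 2005.
Next Monday: Sep 19 2005.
Next Sunday: Sep 25 2005.
Next Monday: Sep 26 2005.
Next Sunday: Oct 2 2005.

Oct 2 2005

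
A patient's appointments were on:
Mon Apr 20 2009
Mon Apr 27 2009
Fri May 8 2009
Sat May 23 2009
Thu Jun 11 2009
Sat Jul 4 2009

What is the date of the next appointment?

Fri Jul 31 2009

The spacing grows by 4 each time: 7, 11, 15, 19, 23 days.
Next gap: 27 days. Sat Jul 4 2009 + 27 days = Fri Jul 31 2009.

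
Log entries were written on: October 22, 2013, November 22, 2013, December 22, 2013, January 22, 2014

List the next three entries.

February 22, 2014; March 22, 2014; April 22, 2014

The day-of-month is always 22 (31, 30, 31 days between events).
So this recurs on the 22nd of each month.
Next: February 2014 → February 22, 2014.
March 2014: March 22, 2014.
Next: April 2014 → April 22, 2014.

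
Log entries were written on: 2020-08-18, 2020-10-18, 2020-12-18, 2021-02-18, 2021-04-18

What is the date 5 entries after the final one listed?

2022-02-18

The day-of-month is always 18 (61, 61, 62, 59 days between events).
So this recurs on the 18th of every 2 months.
Next: June 2021 → 2021-06-18.
Next: August 2021 → 2021-08-18.
Next: October 2021 → 2021-10-18.
December 2021: 2021-12-18.
Next: February 2022 → 2022-02-18.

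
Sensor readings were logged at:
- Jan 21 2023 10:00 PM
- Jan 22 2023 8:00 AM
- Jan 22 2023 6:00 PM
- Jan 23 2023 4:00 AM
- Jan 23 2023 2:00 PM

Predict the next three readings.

Gaps: 10, 10, 10, 10 hours — each event is 10 hours after the previous one.
Jan 23 2023 2:00 PM + 10 h = Jan 24 2023 12:00 AM.
Jan 24 2023 12:00 AM + 10 h = Jan 24 2023 10:00 AM.
Jan 24 2023 10:00 AM + 10 h = Jan 24 2023 8:00 PM.

Jan 24 2023 12:00 AM, Jan 24 2023 10:00 AM, Jan 24 2023 8:00 PM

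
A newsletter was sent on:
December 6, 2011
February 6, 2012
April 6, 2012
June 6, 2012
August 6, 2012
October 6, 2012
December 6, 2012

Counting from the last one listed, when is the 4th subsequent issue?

Gaps: 62, 60, 61, 61, 61, 61 days — not constant. Every event is on the 6th of the month.
Pattern: the 6th of every 2 months.
Next: February 2013 → February 6, 2013.
April 2013: April 6, 2013.
Next: June 2013 → June 6, 2013.
August 2013: August 6, 2013.

August 6, 2013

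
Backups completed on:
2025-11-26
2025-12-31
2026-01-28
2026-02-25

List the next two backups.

These are Wednesdays with 35, 28, 28-day gaps.
Each is the final Wednesday of its month — 2025-12-31 is past the 28th, so '4th Wednesday' doesn't fit.
March 2026 ends with Wednesday 2026-03-25.
April 2026 ends with Wednesday 2026-04-29.

2026-03-25, 2026-04-29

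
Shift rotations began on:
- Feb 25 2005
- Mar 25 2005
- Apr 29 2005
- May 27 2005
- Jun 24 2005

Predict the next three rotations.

Jul 29 2005, Aug 26 2005, Sep 30 2005

Every date is a Friday; gaps 28, 35, 28, 28 days.
Each is the last Friday of its month (at least one falls on the 29th or later, ruling out '4th Friday').
Last Friday of July 2005: Jul 29 2005.
Last Friday of August 2005: Aug 26 2005.
September 2005 ends with Friday Sep 30 2005.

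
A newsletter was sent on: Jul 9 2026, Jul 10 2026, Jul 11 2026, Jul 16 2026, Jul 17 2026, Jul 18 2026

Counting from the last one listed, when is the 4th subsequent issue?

Jul 30 2026

Every event lands on a Thursday or Friday or Saturday (gaps cycle 1, 1, 5, 1, 1).
So the schedule is: every Thursday, Friday and Saturday.
Next Thursday: Jul 23 2026.
Next Friday: Jul 24 2026.
Next Saturday: Jul 25 2026.
Next Thursday: Jul 30 2026.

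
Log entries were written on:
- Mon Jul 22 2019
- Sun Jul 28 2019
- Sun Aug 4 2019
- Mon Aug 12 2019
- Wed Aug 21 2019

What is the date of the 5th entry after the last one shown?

Sun Oct 20 2019

Gaps: 6, 7, 8, 9 days — each gap is 1 larger than the previous one.
Next gap: 10 days. Wed Aug 21 2019 + 10 days = Sat Aug 31 2019.
Next gap: 11 days. Sat Aug 31 2019 + 11 days = Wed Sep 11 2019.
Next gap: 12 days. Wed Sep 11 2019 + 12 days = Mon Sep 23 2019.
Next gap: 13 days. Mon Sep 23 2019 + 13 days = Sun Oct 6 2019.
Next gap: 14 days. Sun Oct 6 2019 + 14 days = Sun Oct 20 2019.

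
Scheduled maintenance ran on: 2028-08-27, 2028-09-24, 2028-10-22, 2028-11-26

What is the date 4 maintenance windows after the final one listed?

Gaps: 28, 28, 35 days — a mix of 28 and 35. Every date is a Sunday.
Each is the 4th Sunday of its month.
December 2028 — 4th Sunday is 2028-12-24.
4th Sunday of January 2029: 2029-01-28.
4th Sunday of February 2029: 2029-02-25.
March 2029 — 4th Sunday is 2029-03-25.

2029-03-25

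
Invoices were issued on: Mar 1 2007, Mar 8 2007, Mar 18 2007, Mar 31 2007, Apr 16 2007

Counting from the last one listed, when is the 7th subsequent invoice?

Oct 29 2007

The spacing grows by 3 each time: 7, 10, 13, 16 days.
Next gap: 19 days. Apr 16 2007 + 19 days = May 5 2007.
Next gap: 22 days. May 5 2007 + 22 days = May 27 2007.
Next gap: 25 days. May 27 2007 + 25 days = Jun 21 2007.
Next gap: 28 days. Jun 21 2007 + 28 days = Jul 19 2007.
Next gap: 31 days. Jul 19 2007 + 31 days = Aug 19 2007.
Next gap: 34 days. Aug 19 2007 + 34 days = Sep 22 2007.
Next gap: 37 days. Sep 22 2007 + 37 days = Oct 29 2007.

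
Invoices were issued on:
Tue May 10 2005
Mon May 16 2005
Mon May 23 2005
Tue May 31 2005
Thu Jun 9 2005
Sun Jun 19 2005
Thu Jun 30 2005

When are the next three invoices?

Tue Jul 12 2005, Mon Jul 25 2005, Mon Aug 8 2005

Gaps: 6, 7, 8, 9, 10, 11 days — each gap is 1 larger than the previous one.
Next gap: 12 days. Thu Jun 30 2005 + 12 days = Tue Jul 12 2005.
Next gap: 13 days. Tue Jul 12 2005 + 13 days = Mon Jul 25 2005.
Next gap: 14 days. Mon Jul 25 2005 + 14 days = Mon Aug 8 2005.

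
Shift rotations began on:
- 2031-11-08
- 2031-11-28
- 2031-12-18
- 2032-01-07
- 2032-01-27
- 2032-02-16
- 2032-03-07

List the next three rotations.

2032-03-27, 2032-04-16, 2032-05-06

Every event comes 20 days after the last (20, 20, 20, 20, 20, 20).
2032-03-07 + 20 days = 2032-03-27.
2032-03-27 + 20 days = 2032-04-16.
2032-04-16 + 20 days = 2032-05-06.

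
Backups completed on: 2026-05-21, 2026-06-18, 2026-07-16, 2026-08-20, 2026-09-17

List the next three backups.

All dates are Thursdays, 28, 28, 35, 28 days apart.
Specifically, the 3rd Thursday of each month.
3rd Thursday of October 2026: 2026-10-15.
November 2026 — 3rd Thursday is 2026-11-19.
3rd Thursday of December 2026: 2026-12-17.

2026-10-15, 2026-11-19, 2026-12-17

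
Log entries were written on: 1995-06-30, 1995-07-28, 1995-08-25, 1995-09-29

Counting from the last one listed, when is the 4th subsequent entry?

1996-01-26

All Fridays; the gaps (28, 28, 35) vary with month length.
This is the last Friday of each month.
October 1995 ends with Friday 1995-10-27.
November 1995 ends with Friday 1995-11-24.
December 1995 ends with Friday 1995-12-29.
Last Friday of January 1996: 1996-01-26.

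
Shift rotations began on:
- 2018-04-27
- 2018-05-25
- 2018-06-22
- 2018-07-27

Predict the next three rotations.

These are Fridays at 28- or 35-day spacing (28, 28, 35).
The pattern: 4th Friday of the month.
August 2018 — 4th Friday is 2018-08-24.
September 2018 — 4th Friday is 2018-09-28.
4th Friday of October 2018: 2018-10-26.

2018-08-24, 2018-09-28, 2018-10-26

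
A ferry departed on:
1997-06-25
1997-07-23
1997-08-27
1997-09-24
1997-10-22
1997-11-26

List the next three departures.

Gaps: 28, 35, 28, 28, 35 days — a mix of 28 and 35. Every date is a Wednesday.
Each is the 4th Wednesday of its month.
December 1997 — 4th Wednesday is 1997-12-24.
4th Wednesday of January 1998: 1998-01-28.
February 1998 — 4th Wednesday is 1998-02-25.

1997-12-24, 1998-01-28, 1998-02-25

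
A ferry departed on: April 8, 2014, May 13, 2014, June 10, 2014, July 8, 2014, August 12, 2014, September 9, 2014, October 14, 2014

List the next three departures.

November 11, 2014; December 9, 2014; January 13, 2015

These are Tuesdays at 28- or 35-day spacing (35, 28, 28, 35, 28, 35).
The pattern: 2nd Tuesday of the month.
2nd Tuesday of November 2014: November 11, 2014.
December 2014 — 2nd Tuesday is December 9, 2014.
2nd Tuesday of January 2015: January 13, 2015.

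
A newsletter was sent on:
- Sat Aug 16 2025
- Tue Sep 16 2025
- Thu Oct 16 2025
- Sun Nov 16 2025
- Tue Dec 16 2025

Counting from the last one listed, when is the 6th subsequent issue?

Tue Jun 16 2026

The day-of-month is always 16 (31, 30, 31, 30 days between events).
So this recurs on the 16th of each month.
January 2026: Fri Jan 16 2026.
Next: February 2026 → Mon Feb 16 2026.
March 2026: Mon Mar 16 2026.
April 2026: Thu Apr 16 2026.
Next: May 2026 → Sat May 16 2026.
Next: June 2026 → Tue Jun 16 2026.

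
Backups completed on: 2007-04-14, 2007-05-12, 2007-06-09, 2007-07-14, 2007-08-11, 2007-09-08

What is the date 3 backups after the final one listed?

2007-12-08

Gaps: 28, 28, 35, 28, 28 days — a mix of 28 and 35. Every date is a Saturday.
Each is the 2nd Saturday of its month.
October 2007 — 2nd Saturday is 2007-10-13.
2nd Saturday of November 2007: 2007-11-10.
December 2007 — 2nd Saturday is 2007-12-08.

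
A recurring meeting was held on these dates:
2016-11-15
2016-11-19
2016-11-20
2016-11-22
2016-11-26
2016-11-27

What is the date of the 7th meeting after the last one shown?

2016-12-13

Gaps: 4, 1, 2, 4, 1 days — not constant, but cyclic with period 3.
The events fall on every Tuesday, Saturday and Sunday.
Next Tuesday: 2016-11-29.
Next Saturday: 2016-12-03.
Next Sunday: 2016-12-04.
The following Tuesday is 2016-12-06.
Next Saturday: 2016-12-10.
Next Sunday: 2016-12-11.
The following Tuesday is 2016-12-13.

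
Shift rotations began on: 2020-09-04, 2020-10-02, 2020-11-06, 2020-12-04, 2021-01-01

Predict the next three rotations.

2021-02-05, 2021-03-05, 2021-04-02

These are Fridays at 28- or 35-day spacing (28, 35, 28, 28).
The pattern: 1st Friday of the month.
1st Friday of February 2021: 2021-02-05.
March 2021 — 1st Friday is 2021-03-05.
April 2021 — 1st Friday is 2021-04-02.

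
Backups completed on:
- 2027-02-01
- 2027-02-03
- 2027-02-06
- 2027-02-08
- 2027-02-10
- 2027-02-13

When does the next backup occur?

2027-02-15

The gap pattern 2, 3, 2, 2, 3 repeats every 3 events.
These are the Mondays, Wednesdays and Saturdays of each week.
Next Monday: 2027-02-15.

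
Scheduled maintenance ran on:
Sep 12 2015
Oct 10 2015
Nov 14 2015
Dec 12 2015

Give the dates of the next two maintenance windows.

Jan 9 2016, Feb 13 2016

All dates are Saturdays, 28, 35, 28 days apart.
Specifically, the 2nd Saturday of each month.
2nd Saturday of January 2016: Jan 9 2016.
2nd Saturday of February 2016: Feb 13 2016.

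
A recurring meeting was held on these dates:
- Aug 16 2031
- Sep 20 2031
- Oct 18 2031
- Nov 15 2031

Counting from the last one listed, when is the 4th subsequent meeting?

These are Saturdays at 28- or 35-day spacing (35, 28, 28).
The pattern: 3rd Saturday of the month.
December 2031 — 3rd Saturday is Dec 20 2031.
3rd Saturday of January 2032: Jan 17 2032.
3rd Saturday of February 2032: Feb 21 2032.
March 2032 — 3rd Saturday is Mar 20 2032.

Mar 20 2032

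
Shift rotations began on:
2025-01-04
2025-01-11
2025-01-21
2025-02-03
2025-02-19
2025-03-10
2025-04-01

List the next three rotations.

Intervals are 7, 10, 13, 16, 19, 22 days — an arithmetic progression with common difference 3.
Next gap: 25 days. 2025-04-01 + 25 days = 2025-04-26.
Next gap: 28 days. 2025-04-26 + 28 days = 2025-05-24.
Next gap: 31 days. 2025-05-24 + 31 days = 2025-06-24.

2025-04-26, 2025-05-24, 2025-06-24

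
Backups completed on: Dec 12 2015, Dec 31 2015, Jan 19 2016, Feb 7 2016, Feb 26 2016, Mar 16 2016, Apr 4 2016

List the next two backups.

Apr 23 2016, May 12 2016

Every event comes 19 days after the last (19, 19, 19, 19, 19, 19).
Apr 4 2016 + 19 days = Apr 23 2016.
Apr 23 2016 + 19 days = May 12 2016.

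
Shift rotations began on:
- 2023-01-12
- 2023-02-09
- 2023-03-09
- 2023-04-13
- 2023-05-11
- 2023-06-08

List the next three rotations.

All dates are Thursdays, 28, 28, 35, 28, 28 days apart.
Specifically, the 2nd Thursday of each month.
2nd Thursday of July 2023: 2023-07-13.
2nd Thursday of August 2023: 2023-08-10.
September 2023 — 2nd Thursday is 2023-09-14.

2023-07-13, 2023-08-10, 2023-09-14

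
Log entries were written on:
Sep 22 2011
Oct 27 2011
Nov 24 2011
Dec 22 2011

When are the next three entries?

Gaps: 35, 28, 28 days — a mix of 28 and 35. Every date is a Thursday.
Each is the 4th Thursday of its month.
January 2012 — 4th Thursday is Jan 26 2012.
February 2012 — 4th Thursday is Feb 23 2012.
4th Thursday of March 2012: Mar 22 2012.

Jan 26 2012, Feb 23 2012, Mar 22 2012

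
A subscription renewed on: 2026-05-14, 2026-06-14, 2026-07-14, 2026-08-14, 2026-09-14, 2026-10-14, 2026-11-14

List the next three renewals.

2026-12-14, 2027-01-14, 2027-02-14

Each date is the 14th; the gaps (31, 30, 31, 31, 30, 31) track the month lengths.
The rule is the 14th of each month.
Next: December 2026 → 2026-12-14.
Next: January 2027 → 2027-01-14.
February 2027: 2027-02-14.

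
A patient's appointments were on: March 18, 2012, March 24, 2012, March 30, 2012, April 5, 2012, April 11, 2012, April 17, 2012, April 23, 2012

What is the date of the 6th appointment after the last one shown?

The spacing is 6, 6, 6, 6, 6, 6 days — always 6 days.
April 23, 2012 + 6 days = April 29, 2012.
April 29, 2012 + 6 days = May 5, 2012.
May 5, 2012 + 6 days = May 11, 2012.
May 11, 2012 + 6 days = May 17, 2012.
May 17, 2012 + 6 days = May 23, 2012.
May 23, 2012 + 6 days = May 29, 2012.

May 29, 2012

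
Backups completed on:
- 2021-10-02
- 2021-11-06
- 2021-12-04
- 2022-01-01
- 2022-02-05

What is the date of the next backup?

2022-03-05

These are Saturdays at 28- or 35-day spacing (35, 28, 28, 35).
The pattern: 1st Saturday of the month.
March 2022 — 1st Saturday is 2022-03-05.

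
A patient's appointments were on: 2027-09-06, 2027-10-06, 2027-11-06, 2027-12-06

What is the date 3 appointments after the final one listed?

Gaps: 30, 31, 30 days — not constant. Every event is on the 6th of the month.
Pattern: the 6th of each month.
January 2028: 2028-01-06.
Next: February 2028 → 2028-02-06.
March 2028: 2028-03-06.

2028-03-06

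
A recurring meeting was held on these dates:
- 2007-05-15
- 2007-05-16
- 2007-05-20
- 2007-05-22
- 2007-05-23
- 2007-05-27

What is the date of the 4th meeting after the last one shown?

Every event lands on a Tuesday or Wednesday or Sunday (gaps cycle 1, 4, 2, 1, 4).
So the schedule is: every Tuesday, Wednesday and Sunday.
Next Tuesday: 2007-05-29.
The following Wednesday is 2007-05-30.
The following Sunday is 2007-06-03.
The following Tuesday is 2007-06-05.

2007-06-05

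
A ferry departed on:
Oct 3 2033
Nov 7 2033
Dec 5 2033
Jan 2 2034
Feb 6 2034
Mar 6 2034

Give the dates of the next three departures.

These are Mondays at 28- or 35-day spacing (35, 28, 28, 35, 28).
The pattern: 1st Monday of the month.
April 2034 — 1st Monday is Apr 3 2034.
May 2034 — 1st Monday is May 1 2034.
1st Monday of June 2034: Jun 5 2034.

Apr 3 2034, May 1 2034, Jun 5 2034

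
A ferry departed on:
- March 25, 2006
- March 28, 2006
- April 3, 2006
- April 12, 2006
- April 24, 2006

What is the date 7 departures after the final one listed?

October 9, 2006

The spacing grows by 3 each time: 3, 6, 9, 12 days.
Next gap: 15 days. April 24, 2006 + 15 days = May 9, 2006.
Next gap: 18 days. May 9, 2006 + 18 days = May 27, 2006.
Next gap: 21 days. May 27, 2006 + 21 days = June 17, 2006.
Next gap: 24 days. June 17, 2006 + 24 days = July 11, 2006.
Next gap: 27 days. July 11, 2006 + 27 days = August 7, 2006.
Next gap: 30 days. August 7, 2006 + 30 days = September 6, 2006.
Next gap: 33 days. September 6, 2006 + 33 days = October 9, 2006.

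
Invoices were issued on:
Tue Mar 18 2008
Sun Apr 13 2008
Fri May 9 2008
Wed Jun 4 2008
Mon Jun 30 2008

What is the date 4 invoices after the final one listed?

Sun Oct 12 2008

Every event comes 26 days after the last (26, 26, 26, 26).
Mon Jun 30 2008 + 26 days = Sat Jul 26 2008.
Sat Jul 26 2008 + 26 days = Thu Aug 21 2008.
Thu Aug 21 2008 + 26 days = Tue Sep 16 2008.
Tue Sep 16 2008 + 26 days = Sun Oct 12 2008.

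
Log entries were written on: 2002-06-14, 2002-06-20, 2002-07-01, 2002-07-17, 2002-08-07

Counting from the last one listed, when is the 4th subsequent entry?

Gaps: 6, 11, 16, 21 days — each gap is 5 larger than the previous one.
Next gap: 26 days. 2002-08-07 + 26 days = 2002-09-02.
Next gap: 31 days. 2002-09-02 + 31 days = 2002-10-03.
Next gap: 36 days. 2002-10-03 + 36 days = 2002-11-08.
Next gap: 41 days. 2002-11-08 + 41 days = 2002-12-19.

2002-12-19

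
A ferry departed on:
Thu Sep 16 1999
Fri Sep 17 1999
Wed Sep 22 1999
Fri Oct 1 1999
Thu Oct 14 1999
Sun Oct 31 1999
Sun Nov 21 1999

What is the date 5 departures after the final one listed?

Thu May 4 2000

The spacing grows by 4 each time: 1, 5, 9, 13, 17, 21 days.
Next gap: 25 days. Sun Nov 21 1999 + 25 days = Thu Dec 16 1999.
Next gap: 29 days. Thu Dec 16 1999 + 29 days = Fri Jan 14 2000.
Next gap: 33 days. Fri Jan 14 2000 + 33 days = Wed Feb 16 2000.
Next gap: 37 days. Wed Feb 16 2000 + 37 days = Fri Mar 24 2000.
Next gap: 41 days. Fri Mar 24 2000 + 41 days = Thu May 4 2000.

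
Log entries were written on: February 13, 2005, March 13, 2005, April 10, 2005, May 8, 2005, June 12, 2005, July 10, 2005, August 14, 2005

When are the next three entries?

September 11, 2005; October 9, 2005; November 13, 2005

These are Sundays at 28- or 35-day spacing (28, 28, 28, 35, 28, 35).
The pattern: 2nd Sunday of the month.
2nd Sunday of September 2005: September 11, 2005.
2nd Sunday of October 2005: October 9, 2005.
2nd Sunday of November 2005: November 13, 2005.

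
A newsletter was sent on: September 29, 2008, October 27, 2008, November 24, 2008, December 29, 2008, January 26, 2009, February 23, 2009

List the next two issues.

March 30, 2009; April 27, 2009

These are Mondays with 28, 28, 35, 28, 28-day gaps.
Each is the final Monday of its month — September 29, 2008 is past the 28th, so '4th Monday' doesn't fit.
Last Monday of March 2009: March 30, 2009.
April 2009 ends with Monday April 27, 2009.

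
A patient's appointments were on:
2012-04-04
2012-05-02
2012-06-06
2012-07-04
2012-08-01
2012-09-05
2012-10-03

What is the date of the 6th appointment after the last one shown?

Gaps: 28, 35, 28, 28, 35, 28 days — a mix of 28 and 35. Every date is a Wednesday.
Each is the 1st Wednesday of its month.
November 2012 — 1st Wednesday is 2012-11-07.
December 2012 — 1st Wednesday is 2012-12-05.
1st Wednesday of January 2013: 2013-01-02.
February 2013 — 1st Wednesday is 2013-02-06.
March 2013 — 1st Wednesday is 2013-03-06.
April 2013 — 1st Wednesday is 2013-04-03.

2013-04-03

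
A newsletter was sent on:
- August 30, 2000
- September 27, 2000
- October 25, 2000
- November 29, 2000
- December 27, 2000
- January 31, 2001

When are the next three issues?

These are Wednesdays with 28, 28, 35, 28, 35-day gaps.
Each is the final Wednesday of its month — August 30, 2000 is past the 28th, so '4th Wednesday' doesn't fit.
February 2001 ends with Wednesday February 28, 2001.
March 2001 ends with Wednesday March 28, 2001.
April 2001 ends with Wednesday April 25, 2001.

February 28, 2001; March 28, 2001; April 25, 2001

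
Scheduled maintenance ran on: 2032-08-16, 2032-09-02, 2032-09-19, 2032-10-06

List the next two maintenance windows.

The spacing is 17, 17, 17 days — always 17 days.
2032-10-06 + 17 days = 2032-10-23.
2032-10-23 + 17 days = 2032-11-09.

2032-10-23, 2032-11-09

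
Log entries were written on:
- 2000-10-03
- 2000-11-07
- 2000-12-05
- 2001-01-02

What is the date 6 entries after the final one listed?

2001-07-03

All dates are Tuesdays, 35, 28, 28 days apart.
Specifically, the 1st Tuesday of each month.
February 2001 — 1st Tuesday is 2001-02-06.
March 2001 — 1st Tuesday is 2001-03-06.
1st Tuesday of April 2001: 2001-04-03.
May 2001 — 1st Tuesday is 2001-05-01.
June 2001 — 1st Tuesday is 2001-06-05.
July 2001 — 1st Tuesday is 2001-07-03.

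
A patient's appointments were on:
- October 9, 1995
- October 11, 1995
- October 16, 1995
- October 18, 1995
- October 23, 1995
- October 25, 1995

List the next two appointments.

October 30, 1995; November 1, 1995

The gap pattern 2, 5, 2, 5, 2 repeats every 2 events.
These are the Mondays and Wednesdays of each week.
Next Monday: October 30, 1995.
Next Wednesday: November 1, 1995.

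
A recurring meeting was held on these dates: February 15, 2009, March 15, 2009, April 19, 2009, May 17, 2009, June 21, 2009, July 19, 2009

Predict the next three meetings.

These are Sundays at 28- or 35-day spacing (28, 35, 28, 35, 28).
The pattern: 3rd Sunday of the month.
August 2009 — 3rd Sunday is August 16, 2009.
3rd Sunday of September 2009: September 20, 2009.
3rd Sunday of October 2009: October 18, 2009.

August 16, 2009; September 20, 2009; October 18, 2009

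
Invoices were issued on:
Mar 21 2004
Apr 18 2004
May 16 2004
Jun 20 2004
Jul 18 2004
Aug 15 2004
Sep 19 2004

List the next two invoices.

Oct 17 2004, Nov 21 2004

Gaps: 28, 28, 35, 28, 28, 35 days — a mix of 28 and 35. Every date is a Sunday.
Each is the 3rd Sunday of its month.
3rd Sunday of October 2004: Oct 17 2004.
November 2004 — 3rd Sunday is Nov 21 2004.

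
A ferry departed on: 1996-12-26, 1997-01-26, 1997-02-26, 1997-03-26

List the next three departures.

Each date is the 26th; the gaps (31, 31, 28) track the month lengths.
The rule is the 26th of each month.
Next: April 1997 → 1997-04-26.
Next: May 1997 → 1997-05-26.
June 1997: 1997-06-26.

1997-04-26, 1997-05-26, 1997-06-26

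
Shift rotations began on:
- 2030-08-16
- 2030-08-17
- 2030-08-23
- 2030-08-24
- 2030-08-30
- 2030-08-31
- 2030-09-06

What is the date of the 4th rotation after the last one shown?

Gaps: 1, 6, 1, 6, 1, 6 days — not constant, but cyclic with period 2.
The events fall on every Friday and Saturday.
The following Saturday is 2030-09-07.
Next Friday: 2030-09-13.
The following Saturday is 2030-09-14.
Next Friday: 2030-09-20.

2030-09-20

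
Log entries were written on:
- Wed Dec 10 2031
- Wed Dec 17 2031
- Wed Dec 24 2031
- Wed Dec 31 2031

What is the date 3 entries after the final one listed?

The spacing is 7, 7, 7 days — always 7 days.
Wed Dec 31 2031 + 7 days = Wed Jan 7 2032.
Wed Jan 7 2032 + 7 days = Wed Jan 14 2032.
Wed Jan 14 2032 + 7 days = Wed Jan 21 2032.

Wed Jan 21 2032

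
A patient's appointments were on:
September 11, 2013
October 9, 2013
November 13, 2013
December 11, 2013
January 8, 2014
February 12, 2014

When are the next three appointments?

March 12, 2014; April 9, 2014; May 14, 2014

These are Wednesdays at 28- or 35-day spacing (28, 35, 28, 28, 35).
The pattern: 2nd Wednesday of the month.
March 2014 — 2nd Wednesday is March 12, 2014.
2nd Wednesday of April 2014: April 9, 2014.
2nd Wednesday of May 2014: May 14, 2014.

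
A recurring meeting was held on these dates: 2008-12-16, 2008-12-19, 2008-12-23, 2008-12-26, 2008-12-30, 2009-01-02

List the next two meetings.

Every event lands on a Tuesday or Friday (gaps cycle 3, 4, 3, 4, 3).
So the schedule is: every Tuesday and Friday.
Next Tuesday: 2009-01-06.
The following Friday is 2009-01-09.

2009-01-06, 2009-01-09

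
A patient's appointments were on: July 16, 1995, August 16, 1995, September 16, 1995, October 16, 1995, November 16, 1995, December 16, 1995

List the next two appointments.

January 16, 1996; February 16, 1996

Each date is the 16th; the gaps (31, 31, 30, 31, 30) track the month lengths.
The rule is the 16th of each month.
January 1996: January 16, 1996.
February 1996: February 16, 1996.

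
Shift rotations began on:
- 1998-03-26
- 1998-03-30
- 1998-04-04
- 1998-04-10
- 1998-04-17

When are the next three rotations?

Gaps: 4, 5, 6, 7 days — each gap is 1 larger than the previous one.
Next gap: 8 days. 1998-04-17 + 8 days = 1998-04-25.
Next gap: 9 days. 1998-04-25 + 9 days = 1998-05-04.
Next gap: 10 days. 1998-05-04 + 10 days = 1998-05-14.

1998-04-25, 1998-05-04, 1998-05-14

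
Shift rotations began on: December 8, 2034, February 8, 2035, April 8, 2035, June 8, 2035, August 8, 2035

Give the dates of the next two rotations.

The day-of-month is always 8 (62, 59, 61, 61 days between events).
So this recurs on the 8th of every 2 months.
October 2035: October 8, 2035.
December 2035: December 8, 2035.

October 8, 2035; December 8, 2035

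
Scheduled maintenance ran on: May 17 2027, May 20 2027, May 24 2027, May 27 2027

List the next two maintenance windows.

Every event lands on a Monday or Thursday (gaps cycle 3, 4, 3).
So the schedule is: every Monday and Thursday.
Next Monday: May 31 2027.
Next Thursday: Jun 3 2027.

May 31 2027, Jun 3 2027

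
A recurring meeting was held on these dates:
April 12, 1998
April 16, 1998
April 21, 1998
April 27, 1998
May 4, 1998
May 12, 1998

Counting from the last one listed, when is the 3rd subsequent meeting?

June 11, 1998

Gaps: 4, 5, 6, 7, 8 days — each gap is 1 larger than the previous one.
Next gap: 9 days. May 12, 1998 + 9 days = May 21, 1998.
Next gap: 10 days. May 21, 1998 + 10 days = May 31, 1998.
Next gap: 11 days. May 31, 1998 + 11 days = June 11, 1998.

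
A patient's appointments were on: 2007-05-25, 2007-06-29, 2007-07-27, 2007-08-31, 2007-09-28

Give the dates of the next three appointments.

Every date is a Friday; gaps 35, 28, 35, 28 days.
Each is the last Friday of its month (at least one falls on the 29th or later, ruling out '4th Friday').
Last Friday of October 2007: 2007-10-26.
November 2007 ends with Friday 2007-11-30.
Last Friday of December 2007: 2007-12-28.

2007-10-26, 2007-11-30, 2007-12-28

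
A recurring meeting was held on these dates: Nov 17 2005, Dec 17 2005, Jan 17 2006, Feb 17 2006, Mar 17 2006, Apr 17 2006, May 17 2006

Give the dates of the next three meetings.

The day-of-month is always 17 (30, 31, 31, 28, 31, 30 days between events).
So this recurs on the 17th of each month.
Next: June 2006 → Jun 17 2006.
Next: July 2006 → Jul 17 2006.
Next: August 2006 → Aug 17 2006.

Jun 17 2006, Jul 17 2006, Aug 17 2006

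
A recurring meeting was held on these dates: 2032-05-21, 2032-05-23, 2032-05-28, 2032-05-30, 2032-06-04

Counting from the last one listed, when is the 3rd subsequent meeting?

2032-06-13

The gap pattern 2, 5, 2, 5 repeats every 2 events.
These are the Fridays and Sundays of each week.
The following Sunday is 2032-06-06.
The following Friday is 2032-06-11.
The following Sunday is 2032-06-13.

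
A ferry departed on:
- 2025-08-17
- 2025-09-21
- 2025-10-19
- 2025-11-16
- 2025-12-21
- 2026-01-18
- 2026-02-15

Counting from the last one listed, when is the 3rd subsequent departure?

2026-05-17

These are Sundays at 28- or 35-day spacing (35, 28, 28, 35, 28, 28).
The pattern: 3rd Sunday of the month.
3rd Sunday of March 2026: 2026-03-15.
3rd Sunday of April 2026: 2026-04-19.
May 2026 — 3rd Sunday is 2026-05-17.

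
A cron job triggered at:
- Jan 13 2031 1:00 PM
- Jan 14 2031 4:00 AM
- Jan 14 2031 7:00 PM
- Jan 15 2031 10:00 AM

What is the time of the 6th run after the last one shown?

Gaps: 15, 15, 15 hours — each event is 15 hours after the previous one.
Jan 15 2031 10:00 AM + 15 h = Jan 16 2031 1:00 AM.
Jan 16 2031 1:00 AM + 15 h = Jan 16 2031 4:00 PM.
Jan 16 2031 4:00 PM + 15 h = Jan 17 2031 7:00 AM.
Jan 17 2031 7:00 AM + 15 h = Jan 17 2031 10:00 PM.
Jan 17 2031 10:00 PM + 15 h = Jan 18 2031 1:00 PM.
Jan 18 2031 1:00 PM + 15 h = Jan 19 2031 4:00 AM.

Jan 19 2031 4:00 AM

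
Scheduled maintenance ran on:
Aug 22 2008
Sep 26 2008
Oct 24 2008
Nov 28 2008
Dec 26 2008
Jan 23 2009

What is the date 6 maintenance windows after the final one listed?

Jul 24 2009

These are Fridays at 28- or 35-day spacing (35, 28, 35, 28, 28).
The pattern: 4th Friday of the month.
4th Friday of February 2009: Feb 27 2009.
4th Friday of March 2009: Mar 27 2009.
April 2009 — 4th Friday is Apr 24 2009.
May 2009 — 4th Friday is May 22 2009.
4th Friday of June 2009: Jun 26 2009.
4th Friday of July 2009: Jul 24 2009.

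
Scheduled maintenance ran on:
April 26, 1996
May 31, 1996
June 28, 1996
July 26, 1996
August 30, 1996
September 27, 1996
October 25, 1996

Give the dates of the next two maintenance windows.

November 29, 1996; December 27, 1996

These are Fridays with 35, 28, 28, 35, 28, 28-day gaps.
Each is the final Friday of its month — May 31, 1996 is past the 28th, so '4th Friday' doesn't fit.
November 1996 ends with Friday November 29, 1996.
Last Friday of December 1996: December 27, 1996.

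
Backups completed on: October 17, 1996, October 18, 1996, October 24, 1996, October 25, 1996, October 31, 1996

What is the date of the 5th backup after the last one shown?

Gaps: 1, 6, 1, 6 days — not constant, but cyclic with period 2.
The events fall on every Thursday and Friday.
The following Friday is November 1, 1996.
The following Thursday is November 7, 1996.
The following Friday is November 8, 1996.
The following Thursday is November 14, 1996.
The following Friday is November 15, 1996.

November 15, 1996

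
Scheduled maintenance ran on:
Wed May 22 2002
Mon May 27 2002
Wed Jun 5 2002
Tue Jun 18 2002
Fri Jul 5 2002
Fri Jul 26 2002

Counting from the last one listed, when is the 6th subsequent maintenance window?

Fri Feb 21 2003

Gaps: 5, 9, 13, 17, 21 days — each gap is 4 larger than the previous one.
Next gap: 25 days. Fri Jul 26 2002 + 25 days = Tue Aug 20 2002.
Next gap: 29 days. Tue Aug 20 2002 + 29 days = Wed Sep 18 2002.
Next gap: 33 days. Wed Sep 18 2002 + 33 days = Mon Oct 21 2002.
Next gap: 37 days. Mon Oct 21 2002 + 37 days = Wed Nov 27 2002.
Next gap: 41 days. Wed Nov 27 2002 + 41 days = Tue Jan 7 2003.
Next gap: 45 days. Tue Jan 7 2003 + 45 days = Fri Feb 21 2003.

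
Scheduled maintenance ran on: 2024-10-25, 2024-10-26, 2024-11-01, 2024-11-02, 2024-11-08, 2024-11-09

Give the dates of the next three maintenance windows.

2024-11-15, 2024-11-16, 2024-11-22

Every event lands on a Friday or Saturday (gaps cycle 1, 6, 1, 6, 1).
So the schedule is: every Friday and Saturday.
The following Friday is 2024-11-15.
The following Saturday is 2024-11-16.
Next Friday: 2024-11-22.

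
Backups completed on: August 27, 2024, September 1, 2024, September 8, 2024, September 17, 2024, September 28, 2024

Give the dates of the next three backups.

Intervals are 5, 7, 9, 11 days — an arithmetic progression with common difference 2.
Next gap: 13 days. September 28, 2024 + 13 days = October 11, 2024.
Next gap: 15 days. October 11, 2024 + 15 days = October 26, 2024.
Next gap: 17 days. October 26, 2024 + 17 days = November 12, 2024.

October 11, 2024; October 26, 2024; November 12, 2024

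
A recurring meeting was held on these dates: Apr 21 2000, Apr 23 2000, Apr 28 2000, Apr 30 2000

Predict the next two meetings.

The gap pattern 2, 5, 2 repeats every 2 events.
These are the Fridays and Sundays of each week.
Next Friday: May 5 2000.
The following Sunday is May 7 2000.

May 5 2000, May 7 2000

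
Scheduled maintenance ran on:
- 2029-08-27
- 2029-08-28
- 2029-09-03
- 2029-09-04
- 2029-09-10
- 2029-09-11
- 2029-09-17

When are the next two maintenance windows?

The gap pattern 1, 6, 1, 6, 1, 6 repeats every 2 events.
These are the Mondays and Tuesdays of each week.
The following Tuesday is 2029-09-18.
Next Monday: 2029-09-24.

2029-09-18, 2029-09-24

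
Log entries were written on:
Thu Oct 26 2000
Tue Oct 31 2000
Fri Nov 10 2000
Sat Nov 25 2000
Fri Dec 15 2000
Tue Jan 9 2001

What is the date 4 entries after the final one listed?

Gaps: 5, 10, 15, 20, 25 days — each gap is 5 larger than the previous one.
Next gap: 30 days. Tue Jan 9 2001 + 30 days = Thu Feb 8 2001.
Next gap: 35 days. Thu Feb 8 2001 + 35 days = Thu Mar 15 2001.
Next gap: 40 days. Thu Mar 15 2001 + 40 days = Tue Apr 24 2001.
Next gap: 45 days. Tue Apr 24 2001 + 45 days = Fri Jun 8 2001.

Fri Jun 8 2001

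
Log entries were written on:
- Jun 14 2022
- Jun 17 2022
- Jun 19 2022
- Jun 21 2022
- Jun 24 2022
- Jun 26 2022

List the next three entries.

Jun 28 2022, Jul 1 2022, Jul 3 2022

Gaps: 3, 2, 2, 3, 2 days — not constant, but cyclic with period 3.
The events fall on every Tuesday, Friday and Sunday.
The following Tuesday is Jun 28 2022.
Next Friday: Jul 1 2022.
The following Sunday is Jul 3 2022.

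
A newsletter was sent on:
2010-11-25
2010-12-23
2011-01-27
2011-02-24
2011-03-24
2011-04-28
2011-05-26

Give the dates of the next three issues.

2011-06-23, 2011-07-28, 2011-08-25

All dates are Thursdays, 28, 35, 28, 28, 35, 28 days apart.
Specifically, the 4th Thursday of each month.
4th Thursday of June 2011: 2011-06-23.
4th Thursday of July 2011: 2011-07-28.
4th Thursday of August 2011: 2011-08-25.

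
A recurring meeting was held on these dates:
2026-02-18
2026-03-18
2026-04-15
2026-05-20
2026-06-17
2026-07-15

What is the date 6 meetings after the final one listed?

All dates are Wednesdays, 28, 28, 35, 28, 28 days apart.
Specifically, the 3rd Wednesday of each month.
August 2026 — 3rd Wednesday is 2026-08-19.
3rd Wednesday of September 2026: 2026-09-16.
October 2026 — 3rd Wednesday is 2026-10-21.
November 2026 — 3rd Wednesday is 2026-11-18.
3rd Wednesday of December 2026: 2026-12-16.
3rd Wednesday of January 2027: 2027-01-20.

2027-01-20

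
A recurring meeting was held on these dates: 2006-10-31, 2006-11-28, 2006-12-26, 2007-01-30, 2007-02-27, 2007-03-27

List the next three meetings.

2007-04-24, 2007-05-29, 2007-06-26

Every date is a Tuesday; gaps 28, 28, 35, 28, 28 days.
Each is the last Tuesday of its month (at least one falls on the 29th or later, ruling out '4th Tuesday').
Last Tuesday of April 2007: 2007-04-24.
May 2007 ends with Tuesday 2007-05-29.
June 2007 ends with Tuesday 2007-06-26.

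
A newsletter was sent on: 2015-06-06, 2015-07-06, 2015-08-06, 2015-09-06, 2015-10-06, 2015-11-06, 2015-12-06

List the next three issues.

2016-01-06, 2016-02-06, 2016-03-06

The day-of-month is always 6 (30, 31, 31, 30, 31, 30 days between events).
So this recurs on the 6th of each month.
Next: January 2016 → 2016-01-06.
February 2016: 2016-02-06.
March 2016: 2016-03-06.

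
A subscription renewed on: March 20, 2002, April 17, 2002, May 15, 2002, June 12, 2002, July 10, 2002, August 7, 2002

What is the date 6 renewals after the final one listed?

Gaps between consecutive events: 28, 28, 28, 28, 28 days — a constant 28-day interval.
August 7, 2002 + 28 days = September 4, 2002.
September 4, 2002 + 28 days = October 2, 2002.
October 2, 2002 + 28 days = October 30, 2002.
October 30, 2002 + 28 days = November 27, 2002.
November 27, 2002 + 28 days = December 25, 2002.
December 25, 2002 + 28 days = January 22, 2003.

January 22, 2003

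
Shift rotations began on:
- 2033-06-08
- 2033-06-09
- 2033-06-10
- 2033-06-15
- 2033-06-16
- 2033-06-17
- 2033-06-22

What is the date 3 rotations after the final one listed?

Gaps: 1, 1, 5, 1, 1, 5 days — not constant, but cyclic with period 3.
The events fall on every Wednesday, Thursday and Friday.
Next Thursday: 2033-06-23.
The following Friday is 2033-06-24.
Next Wednesday: 2033-06-29.

2033-06-29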